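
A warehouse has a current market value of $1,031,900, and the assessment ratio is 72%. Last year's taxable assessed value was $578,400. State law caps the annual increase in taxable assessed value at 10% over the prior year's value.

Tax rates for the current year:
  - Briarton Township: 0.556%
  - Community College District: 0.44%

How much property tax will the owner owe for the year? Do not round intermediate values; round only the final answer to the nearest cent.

Uncapped assessed value = $1,031,900 × 0.72 = $742,968
Cap limit = $578,400 × 1.1 = $636,240
Taxable assessed value = min($742,968, $636,240) = $636,240 (cap binds)
Briarton Township: $636,240 × 0.00556 = $3,537.4944
Community College District: $636,240 × 0.0044 = $2,799.456
Total = $6,336.9504

$6,336.95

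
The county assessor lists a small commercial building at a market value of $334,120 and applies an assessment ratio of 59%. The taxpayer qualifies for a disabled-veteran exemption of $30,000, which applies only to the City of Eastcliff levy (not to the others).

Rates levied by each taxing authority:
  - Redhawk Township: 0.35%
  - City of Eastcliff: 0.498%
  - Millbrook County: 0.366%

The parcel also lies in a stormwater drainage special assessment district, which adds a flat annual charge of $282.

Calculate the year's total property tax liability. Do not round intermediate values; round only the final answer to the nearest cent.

Assessed value = $334,120 × 0.59 = $197,130.8
Redhawk Township: $197,130.8 × 0.0035 = $689.9578
City of Eastcliff: ($197,130.8 − $30,000) × 0.00498 = $167,130.8 × 0.00498 = $832.311384
Millbrook County: $197,130.8 × 0.00366 = $721.498728
Levies subtotal = $2,243.767912
Total = $2,243.767912 + $282 = $2,525.767912

$2,525.77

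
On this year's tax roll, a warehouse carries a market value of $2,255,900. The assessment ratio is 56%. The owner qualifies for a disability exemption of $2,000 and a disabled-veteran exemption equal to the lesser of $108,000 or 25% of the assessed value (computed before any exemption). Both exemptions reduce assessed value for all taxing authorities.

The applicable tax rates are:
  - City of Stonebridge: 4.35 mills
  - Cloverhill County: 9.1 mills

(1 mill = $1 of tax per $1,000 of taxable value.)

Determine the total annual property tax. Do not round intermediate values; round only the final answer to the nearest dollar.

$15,512

Assessed value = $2,255,900 × 0.56 = $1,263,304
Disabled-veteran exemption = min($108,000, 25% × $1,263,304) = min($108,000, $315,826) = $108,000 (dollar cap binds)
Taxable value = $1,263,304 − $2,000 − $108,000 = $1,153,304
City of Stonebridge: $1,153,304 × 0.00435 = $5,016.8724
Cloverhill County: $1,153,304 × 0.0091 = $10,495.0664
Total = $15,511.9388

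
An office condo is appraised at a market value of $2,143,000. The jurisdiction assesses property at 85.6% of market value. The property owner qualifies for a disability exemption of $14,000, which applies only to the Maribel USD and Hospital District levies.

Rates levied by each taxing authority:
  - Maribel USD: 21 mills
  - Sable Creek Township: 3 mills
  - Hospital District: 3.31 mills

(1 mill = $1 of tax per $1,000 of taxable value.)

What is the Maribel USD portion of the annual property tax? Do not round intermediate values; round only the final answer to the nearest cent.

$38,228.57

Assessed value = $2,143,000 × 0.856 = $1,834,408
Maribel USD taxable value = $1,834,408 − $14,000 = $1,820,408
Maribel USD levy = $1,820,408 × 0.021 = $38,228.568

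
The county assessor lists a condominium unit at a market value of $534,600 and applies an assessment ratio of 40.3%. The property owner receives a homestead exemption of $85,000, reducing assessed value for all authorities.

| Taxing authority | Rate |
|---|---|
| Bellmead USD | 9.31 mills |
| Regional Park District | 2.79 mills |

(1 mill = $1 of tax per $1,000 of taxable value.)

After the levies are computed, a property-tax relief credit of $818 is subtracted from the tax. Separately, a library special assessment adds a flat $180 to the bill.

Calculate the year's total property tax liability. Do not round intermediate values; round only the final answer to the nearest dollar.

$940

Assessed value = $534,600 × 0.403 = $215,443.8
Taxable value = $215,443.8 − $85,000 = $130,443.8
Bellmead USD: $130,443.8 × 0.00931 = $1,214.431778
Regional Park District: $130,443.8 × 0.00279 = $363.938202
Levies subtotal = $1,578.36998
After credit = $1,578.36998 − $818 = $760.36998
Total = $760.36998 + $180 = $940.36998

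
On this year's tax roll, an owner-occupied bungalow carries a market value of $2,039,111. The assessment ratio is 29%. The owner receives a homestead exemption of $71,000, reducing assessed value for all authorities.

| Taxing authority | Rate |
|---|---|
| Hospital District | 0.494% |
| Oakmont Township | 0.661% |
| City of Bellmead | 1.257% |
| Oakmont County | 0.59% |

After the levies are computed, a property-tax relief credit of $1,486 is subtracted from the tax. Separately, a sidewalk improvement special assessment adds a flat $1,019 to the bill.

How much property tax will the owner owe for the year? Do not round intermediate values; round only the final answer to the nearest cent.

$15,153.67

Assessed value = $2,039,111 × 0.29 = $591,342.19
Taxable value = $591,342.19 − $71,000 = $520,342.19
Hospital District: $520,342.19 × 0.00494 = $2,570.4904186
Oakmont Township: $520,342.19 × 0.00661 = $3,439.4618759
City of Bellmead: $520,342.19 × 0.01257 = $6,540.7013283
Oakmont County: $520,342.19 × 0.0059 = $3,070.018921
Levies subtotal = $15,620.6725438
After credit = $15,620.6725438 − $1,486 = $14,134.6725438
Total = $14,134.6725438 + $1,019 = $15,153.6725438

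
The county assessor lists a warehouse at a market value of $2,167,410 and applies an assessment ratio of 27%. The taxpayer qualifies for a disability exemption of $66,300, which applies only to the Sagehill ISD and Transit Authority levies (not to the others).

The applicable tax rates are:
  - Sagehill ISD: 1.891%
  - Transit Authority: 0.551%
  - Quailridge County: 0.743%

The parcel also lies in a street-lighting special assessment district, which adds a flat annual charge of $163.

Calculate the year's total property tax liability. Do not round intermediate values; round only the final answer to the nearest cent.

Assessed value = $2,167,410 × 0.27 = $585,200.7
Sagehill ISD: ($585,200.7 − $66,300) × 0.01891 = $518,900.7 × 0.01891 = $9,812.412237
Transit Authority: ($585,200.7 − $66,300) × 0.00551 = $518,900.7 × 0.00551 = $2,859.142857
Quailridge County: $585,200.7 × 0.00743 = $4,348.041201
Levies subtotal = $17,019.596295
Total = $17,019.596295 + $163 = $17,182.596295

$17,182.60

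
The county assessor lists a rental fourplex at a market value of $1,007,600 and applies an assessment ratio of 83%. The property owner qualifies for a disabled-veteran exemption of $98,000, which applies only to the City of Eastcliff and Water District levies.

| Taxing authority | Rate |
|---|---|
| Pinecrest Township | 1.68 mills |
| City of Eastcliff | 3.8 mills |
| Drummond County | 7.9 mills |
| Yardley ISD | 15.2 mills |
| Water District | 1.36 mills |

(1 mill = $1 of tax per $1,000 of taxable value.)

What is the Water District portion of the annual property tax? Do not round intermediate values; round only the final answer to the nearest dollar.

Assessed value = $1,007,600 × 0.83 = $836,308
Water District taxable value = $836,308 − $98,000 = $738,308
Water District levy = $738,308 × 0.00136 = $1,004.09888

$1,004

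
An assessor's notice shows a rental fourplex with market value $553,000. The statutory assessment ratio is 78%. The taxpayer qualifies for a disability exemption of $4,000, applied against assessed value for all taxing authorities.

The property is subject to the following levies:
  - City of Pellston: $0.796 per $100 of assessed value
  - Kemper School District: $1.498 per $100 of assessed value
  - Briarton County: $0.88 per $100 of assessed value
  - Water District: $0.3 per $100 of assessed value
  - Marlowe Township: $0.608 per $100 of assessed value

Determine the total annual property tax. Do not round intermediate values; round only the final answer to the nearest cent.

$17,444.02

Assessed value = $553,000 × 0.78 = $431,340
Taxable value = $431,340 − $4,000 = $427,340
City of Pellston: $427,340 × 0.00796 = $3,401.6264
Kemper School District: $427,340 × 0.01498 = $6,401.5532
Briarton County: $427,340 × 0.0088 = $3,760.592
Water District: $427,340 × 0.003 = $1,282.02
Marlowe Township: $427,340 × 0.00608 = $2,598.2272
Total = $3,401.6264 + $6,401.5532 + $3,760.592 + $1,282.02 + $2,598.2272 = $17,444.0188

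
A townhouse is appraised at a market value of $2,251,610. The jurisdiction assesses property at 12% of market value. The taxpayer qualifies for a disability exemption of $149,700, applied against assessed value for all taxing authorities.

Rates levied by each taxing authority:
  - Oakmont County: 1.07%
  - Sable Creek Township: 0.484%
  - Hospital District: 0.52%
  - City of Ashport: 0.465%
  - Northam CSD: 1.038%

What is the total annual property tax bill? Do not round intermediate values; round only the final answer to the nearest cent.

$4,310.04

Assessed value = $2,251,610 × 0.12 = $270,193.2
Taxable value = $270,193.2 − $149,700 = $120,493.2
Oakmont County: $120,493.2 × 0.0107 = $1,289.27724
Sable Creek Township: $120,493.2 × 0.00484 = $583.187088
Hospital District: $120,493.2 × 0.0052 = $626.56464
City of Ashport: $120,493.2 × 0.00465 = $560.29338
Northam CSD: $120,493.2 × 0.01038 = $1,250.719416
Total = $1,289.27724 + $583.187088 + $626.56464 + $560.29338 + $1,250.719416 = $4,310.041764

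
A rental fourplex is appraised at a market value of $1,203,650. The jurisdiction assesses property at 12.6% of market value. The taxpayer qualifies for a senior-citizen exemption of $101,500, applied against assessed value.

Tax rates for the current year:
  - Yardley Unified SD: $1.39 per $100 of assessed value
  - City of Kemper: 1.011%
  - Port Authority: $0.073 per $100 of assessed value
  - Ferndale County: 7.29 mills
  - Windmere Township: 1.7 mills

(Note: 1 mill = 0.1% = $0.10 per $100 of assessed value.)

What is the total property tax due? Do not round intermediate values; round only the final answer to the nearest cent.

$1,691.89

Assessed value = $1,203,650 × 0.126 = $151,659.9
Taxable value = $151,659.9 − $101,500 = $50,159.9
Yardley Unified SD: $50,159.9 × 0.0139 = $697.22261
City of Kemper: $50,159.9 × 0.01011 = $507.116589
Port Authority: $50,159.9 × 0.00073 = $36.616727
Ferndale County: $50,159.9 × 0.00729 = $365.665671
Windmere Township: $50,159.9 × 0.0017 = $85.27183
Total = $1,691.893427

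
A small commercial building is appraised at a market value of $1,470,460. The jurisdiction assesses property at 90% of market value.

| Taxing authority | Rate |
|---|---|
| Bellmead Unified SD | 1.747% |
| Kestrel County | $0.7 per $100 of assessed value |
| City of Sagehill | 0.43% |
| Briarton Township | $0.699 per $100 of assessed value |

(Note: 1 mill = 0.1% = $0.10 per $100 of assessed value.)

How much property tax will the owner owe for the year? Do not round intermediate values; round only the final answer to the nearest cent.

Assessed value = $1,470,460 × 0.9 = $1,323,414
Bellmead Unified SD: $1,323,414 × 0.01747 = $23,120.04258
Kestrel County: $1,323,414 × 0.007 = $9,263.898
City of Sagehill: $1,323,414 × 0.0043 = $5,690.6802
Briarton Township: $1,323,414 × 0.00699 = $9,250.66386
Total = $47,325.28464

$47,325.28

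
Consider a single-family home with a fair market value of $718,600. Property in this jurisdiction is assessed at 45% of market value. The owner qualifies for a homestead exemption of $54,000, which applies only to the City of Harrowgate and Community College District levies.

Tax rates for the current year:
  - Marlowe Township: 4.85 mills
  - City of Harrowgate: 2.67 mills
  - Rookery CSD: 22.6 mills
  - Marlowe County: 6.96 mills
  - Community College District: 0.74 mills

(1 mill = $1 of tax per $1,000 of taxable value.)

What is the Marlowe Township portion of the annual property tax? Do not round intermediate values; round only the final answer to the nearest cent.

$1,568.34

Assessed value = $718,600 × 0.45 = $323,370
Marlowe Township taxable value = $323,370 (exemption does not apply)
Marlowe Township levy = $323,370 × 0.00485 = $1,568.3445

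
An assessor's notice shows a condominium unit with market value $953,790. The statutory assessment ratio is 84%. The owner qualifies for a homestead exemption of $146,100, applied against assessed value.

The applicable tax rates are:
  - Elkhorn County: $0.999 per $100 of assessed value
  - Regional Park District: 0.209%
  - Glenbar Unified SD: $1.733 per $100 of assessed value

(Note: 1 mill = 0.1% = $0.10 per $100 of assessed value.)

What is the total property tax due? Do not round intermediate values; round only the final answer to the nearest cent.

Assessed value = $953,790 × 0.84 = $801,183.6
Taxable value = $801,183.6 − $146,100 = $655,083.6
Elkhorn County: $655,083.6 × 0.00999 = $6,544.285164
Regional Park District: $655,083.6 × 0.00209 = $1,369.124724
Glenbar Unified SD: $655,083.6 × 0.01733 = $11,352.598788
Total = $19,266.008676

$19,266.01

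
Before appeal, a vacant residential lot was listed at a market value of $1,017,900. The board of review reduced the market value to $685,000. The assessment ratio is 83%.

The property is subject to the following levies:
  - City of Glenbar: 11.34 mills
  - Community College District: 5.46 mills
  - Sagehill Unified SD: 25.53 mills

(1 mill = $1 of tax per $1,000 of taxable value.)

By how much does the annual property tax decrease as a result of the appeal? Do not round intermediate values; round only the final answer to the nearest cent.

Old assessed value = $1,017,900 × 0.83 = $844,857
New assessed value = $685,000 × 0.83 = $568,550
Combined rate = 0.01134 + 0.00546 + 0.02553 = 0.04233
Old tax = $844,857 × 0.04233 = $35,762.79681
New tax = $568,550 × 0.04233 = $24,066.7215
Reduction = $35,762.79681 − $24,066.7215 = $11,696.07531

$11,696.08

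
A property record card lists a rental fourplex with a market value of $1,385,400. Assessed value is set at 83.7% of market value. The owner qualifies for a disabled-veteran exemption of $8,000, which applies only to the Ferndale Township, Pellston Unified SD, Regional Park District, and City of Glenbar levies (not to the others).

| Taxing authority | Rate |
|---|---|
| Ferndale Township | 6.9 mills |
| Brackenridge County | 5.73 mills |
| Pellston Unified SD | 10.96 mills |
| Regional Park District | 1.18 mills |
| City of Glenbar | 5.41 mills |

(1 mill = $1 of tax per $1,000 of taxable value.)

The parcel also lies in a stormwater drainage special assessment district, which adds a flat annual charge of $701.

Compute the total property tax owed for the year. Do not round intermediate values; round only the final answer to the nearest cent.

Assessed value = $1,385,400 × 0.837 = $1,159,579.8
Ferndale Township: ($1,159,579.8 − $8,000) × 0.0069 = $1,151,579.8 × 0.0069 = $7,945.90062
Brackenridge County: $1,159,579.8 × 0.00573 = $6,644.392254
Pellston Unified SD: ($1,159,579.8 − $8,000) × 0.01096 = $1,151,579.8 × 0.01096 = $12,621.314608
Regional Park District: ($1,159,579.8 − $8,000) × 0.00118 = $1,151,579.8 × 0.00118 = $1,358.864164
City of Glenbar: ($1,159,579.8 − $8,000) × 0.00541 = $1,151,579.8 × 0.00541 = $6,230.046718
Levies subtotal = $34,800.518364
Total = $34,800.518364 + $701 = $35,501.518364

$35,501.52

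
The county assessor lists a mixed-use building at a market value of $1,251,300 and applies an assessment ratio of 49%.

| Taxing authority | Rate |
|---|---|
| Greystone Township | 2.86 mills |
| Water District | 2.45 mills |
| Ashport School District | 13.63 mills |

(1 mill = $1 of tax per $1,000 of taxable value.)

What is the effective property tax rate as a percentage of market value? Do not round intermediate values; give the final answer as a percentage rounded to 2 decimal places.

0.93%

Assessed value = $1,251,300 × 0.49 = $613,137
Greystone Township: $613,137 × 0.00286 = $1,753.57182
Water District: $613,137 × 0.00245 = $1,502.18565
Ashport School District: $613,137 × 0.01363 = $8,357.05731
Total tax = $11,612.81478
Effective rate = $11,612.81478 ÷ $1,251,300 = 0.93% of market value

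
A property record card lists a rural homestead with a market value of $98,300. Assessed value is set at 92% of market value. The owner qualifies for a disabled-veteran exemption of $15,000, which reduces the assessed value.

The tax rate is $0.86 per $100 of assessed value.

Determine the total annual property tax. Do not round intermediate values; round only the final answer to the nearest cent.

$648.75

Assessed value = $98,300 × 0.92 = $90,436
Taxable value = $90,436 − $15,000 = $75,436
Tax = $75,436 × 0.0086 = $648.7496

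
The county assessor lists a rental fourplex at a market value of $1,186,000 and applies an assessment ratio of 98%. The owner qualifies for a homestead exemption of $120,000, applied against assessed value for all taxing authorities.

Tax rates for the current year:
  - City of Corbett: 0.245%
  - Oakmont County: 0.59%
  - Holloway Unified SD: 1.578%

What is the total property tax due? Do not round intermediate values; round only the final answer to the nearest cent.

Assessed value = $1,186,000 × 0.98 = $1,162,280
Taxable value = $1,162,280 − $120,000 = $1,042,280
City of Corbett: $1,042,280 × 0.00245 = $2,553.586
Oakmont County: $1,042,280 × 0.0059 = $6,149.452
Holloway Unified SD: $1,042,280 × 0.01578 = $16,447.1784
Total = $2,553.586 + $6,149.452 + $16,447.1784 = $25,150.2164

$25,150.22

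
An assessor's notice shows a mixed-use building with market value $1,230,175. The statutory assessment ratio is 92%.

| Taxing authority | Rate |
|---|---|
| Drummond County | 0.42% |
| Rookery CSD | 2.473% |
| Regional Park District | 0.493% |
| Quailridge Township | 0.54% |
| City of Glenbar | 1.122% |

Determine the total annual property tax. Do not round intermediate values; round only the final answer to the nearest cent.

Assessed value = $1,230,175 × 0.92 = $1,131,761
Drummond County: $1,131,761 × 0.0042 = $4,753.3962
Rookery CSD: $1,131,761 × 0.02473 = $27,988.44953
Regional Park District: $1,131,761 × 0.00493 = $5,579.58173
Quailridge Township: $1,131,761 × 0.0054 = $6,111.5094
City of Glenbar: $1,131,761 × 0.01122 = $12,698.35842
Total = $4,753.3962 + $27,988.44953 + $5,579.58173 + $6,111.5094 + $12,698.35842 = $57,131.29528

$57,131.30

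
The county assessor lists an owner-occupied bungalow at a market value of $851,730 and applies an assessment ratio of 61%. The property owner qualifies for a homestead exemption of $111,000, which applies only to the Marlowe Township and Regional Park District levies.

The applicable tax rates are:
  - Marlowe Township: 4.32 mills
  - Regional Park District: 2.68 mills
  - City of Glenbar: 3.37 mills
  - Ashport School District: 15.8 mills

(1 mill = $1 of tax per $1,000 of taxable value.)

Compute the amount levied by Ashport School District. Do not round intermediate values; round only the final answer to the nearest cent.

$8,208.97

Assessed value = $851,730 × 0.61 = $519,555.3
Ashport School District taxable value = $519,555.3 (exemption does not apply)
Ashport School District levy = $519,555.3 × 0.0158 = $8,208.97374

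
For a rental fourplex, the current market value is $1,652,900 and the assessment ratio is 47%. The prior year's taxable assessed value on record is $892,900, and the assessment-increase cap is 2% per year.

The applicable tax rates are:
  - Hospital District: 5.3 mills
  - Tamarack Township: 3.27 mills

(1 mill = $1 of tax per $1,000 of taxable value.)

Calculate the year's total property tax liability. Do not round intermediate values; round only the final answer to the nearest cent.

Uncapped assessed value = $1,652,900 × 0.47 = $776,863
Cap limit = $892,900 × 1.02 = $910,758
Taxable assessed value = min($776,863, $910,758) = $776,863 (cap does not bind)
Hospital District: $776,863 × 0.0053 = $4,117.3739
Tamarack Township: $776,863 × 0.00327 = $2,540.34201
Total = $6,657.71591

$6,657.72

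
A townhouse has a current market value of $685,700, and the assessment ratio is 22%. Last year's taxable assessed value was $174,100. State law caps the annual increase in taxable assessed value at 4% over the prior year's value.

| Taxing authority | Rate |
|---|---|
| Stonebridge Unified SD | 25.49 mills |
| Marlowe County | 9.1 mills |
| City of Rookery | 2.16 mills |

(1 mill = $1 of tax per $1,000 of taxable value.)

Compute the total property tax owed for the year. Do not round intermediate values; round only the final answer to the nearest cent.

Uncapped assessed value = $685,700 × 0.22 = $150,854
Cap limit = $174,100 × 1.04 = $181,064
Taxable assessed value = min($150,854, $181,064) = $150,854 (cap does not bind)
Stonebridge Unified SD: $150,854 × 0.02549 = $3,845.26846
Marlowe County: $150,854 × 0.0091 = $1,372.7714
City of Rookery: $150,854 × 0.00216 = $325.84464
Total = $5,543.8845

$5,543.88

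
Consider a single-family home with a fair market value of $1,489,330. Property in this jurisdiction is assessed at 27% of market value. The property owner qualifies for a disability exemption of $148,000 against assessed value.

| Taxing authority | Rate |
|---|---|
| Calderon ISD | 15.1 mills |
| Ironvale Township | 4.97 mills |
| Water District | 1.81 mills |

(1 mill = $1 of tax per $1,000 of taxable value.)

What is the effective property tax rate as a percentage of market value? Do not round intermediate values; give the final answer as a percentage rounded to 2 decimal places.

0.37%

Assessed value = $1,489,330 × 0.27 = $402,119.1
Taxable value = $402,119.1 − $148,000 = $254,119.1
Calderon ISD: $254,119.1 × 0.0151 = $3,837.19841
Ironvale Township: $254,119.1 × 0.00497 = $1,262.971927
Water District: $254,119.1 × 0.00181 = $459.955571
Total tax = $5,560.125908
Effective rate = $5,560.125908 ÷ $1,489,330 = 0.37% of market value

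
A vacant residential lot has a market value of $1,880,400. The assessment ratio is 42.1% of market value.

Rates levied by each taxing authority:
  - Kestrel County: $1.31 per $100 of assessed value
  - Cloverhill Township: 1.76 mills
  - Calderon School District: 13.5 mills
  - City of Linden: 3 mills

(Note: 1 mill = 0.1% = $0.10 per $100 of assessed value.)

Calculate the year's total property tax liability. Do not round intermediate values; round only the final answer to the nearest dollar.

$24,826

Assessed value = $1,880,400 × 0.421 = $791,648.4
Kestrel County: $791,648.4 × 0.0131 = $10,370.59404
Cloverhill Township: $791,648.4 × 0.00176 = $1,393.301184
Calderon School District: $791,648.4 × 0.0135 = $10,687.2534
City of Linden: $791,648.4 × 0.003 = $2,374.9452
Total = $24,826.093824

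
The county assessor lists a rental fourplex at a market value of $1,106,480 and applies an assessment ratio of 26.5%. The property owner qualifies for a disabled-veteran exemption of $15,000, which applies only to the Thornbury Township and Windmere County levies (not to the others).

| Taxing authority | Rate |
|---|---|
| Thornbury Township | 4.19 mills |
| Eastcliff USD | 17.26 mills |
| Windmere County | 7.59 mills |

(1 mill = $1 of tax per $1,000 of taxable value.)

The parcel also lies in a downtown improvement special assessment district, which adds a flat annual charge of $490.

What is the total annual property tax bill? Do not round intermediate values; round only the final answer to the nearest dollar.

$8,828

Assessed value = $1,106,480 × 0.265 = $293,217.2
Thornbury Township: ($293,217.2 − $15,000) × 0.00419 = $278,217.2 × 0.00419 = $1,165.730068
Eastcliff USD: $293,217.2 × 0.01726 = $5,060.928872
Windmere County: ($293,217.2 − $15,000) × 0.00759 = $278,217.2 × 0.00759 = $2,111.668548
Levies subtotal = $8,338.327488
Total = $8,338.327488 + $490 = $8,828.327488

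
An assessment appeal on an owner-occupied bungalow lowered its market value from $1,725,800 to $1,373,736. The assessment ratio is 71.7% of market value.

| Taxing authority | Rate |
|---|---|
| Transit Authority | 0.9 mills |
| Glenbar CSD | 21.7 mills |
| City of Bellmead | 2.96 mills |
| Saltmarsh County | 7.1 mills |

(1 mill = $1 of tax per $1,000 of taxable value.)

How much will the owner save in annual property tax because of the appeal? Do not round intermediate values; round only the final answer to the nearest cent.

$8,244.36

Old assessed value = $1,725,800 × 0.717 = $1,237,398.6
New assessed value = $1,373,736 × 0.717 = $984,968.712
Combined rate = 0.0009 + 0.0217 + 0.00296 + 0.0071 = 0.03266
Old tax = $1,237,398.6 × 0.03266 = $40,413.438276
New tax = $984,968.712 × 0.03266 = $32,169.07813392
Reduction = $40,413.438276 − $32,169.07813392 = $8,244.36014208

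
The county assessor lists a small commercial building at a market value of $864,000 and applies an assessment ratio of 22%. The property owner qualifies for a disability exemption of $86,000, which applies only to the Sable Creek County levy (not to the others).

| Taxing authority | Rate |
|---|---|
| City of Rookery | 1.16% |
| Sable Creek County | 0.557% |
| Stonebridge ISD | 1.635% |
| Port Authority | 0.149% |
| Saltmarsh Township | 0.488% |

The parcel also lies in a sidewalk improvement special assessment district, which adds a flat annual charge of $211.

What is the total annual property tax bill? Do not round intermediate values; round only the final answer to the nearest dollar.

$7,314

Assessed value = $864,000 × 0.22 = $190,080
City of Rookery: $190,080 × 0.0116 = $2,204.928
Sable Creek County: ($190,080 − $86,000) × 0.00557 = $104,080 × 0.00557 = $579.7256
Stonebridge ISD: $190,080 × 0.01635 = $3,107.808
Port Authority: $190,080 × 0.00149 = $283.2192
Saltmarsh Township: $190,080 × 0.00488 = $927.5904
Levies subtotal = $7,103.2712
Total = $7,103.2712 + $211 = $7,314.2712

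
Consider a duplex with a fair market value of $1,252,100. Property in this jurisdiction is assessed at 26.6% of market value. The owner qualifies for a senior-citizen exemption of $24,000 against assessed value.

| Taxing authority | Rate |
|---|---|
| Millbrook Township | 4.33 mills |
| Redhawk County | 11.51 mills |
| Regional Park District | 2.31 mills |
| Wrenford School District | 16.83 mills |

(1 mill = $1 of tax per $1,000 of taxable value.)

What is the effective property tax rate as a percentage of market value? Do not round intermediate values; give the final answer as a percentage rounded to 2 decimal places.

Assessed value = $1,252,100 × 0.266 = $333,058.6
Taxable value = $333,058.6 − $24,000 = $309,058.6
Millbrook Township: $309,058.6 × 0.00433 = $1,338.223738
Redhawk County: $309,058.6 × 0.01151 = $3,557.264486
Regional Park District: $309,058.6 × 0.00231 = $713.925366
Wrenford School District: $309,058.6 × 0.01683 = $5,201.456238
Total tax = $10,810.869828
Effective rate = $10,810.869828 ÷ $1,252,100 = 0.86% of market value

0.86%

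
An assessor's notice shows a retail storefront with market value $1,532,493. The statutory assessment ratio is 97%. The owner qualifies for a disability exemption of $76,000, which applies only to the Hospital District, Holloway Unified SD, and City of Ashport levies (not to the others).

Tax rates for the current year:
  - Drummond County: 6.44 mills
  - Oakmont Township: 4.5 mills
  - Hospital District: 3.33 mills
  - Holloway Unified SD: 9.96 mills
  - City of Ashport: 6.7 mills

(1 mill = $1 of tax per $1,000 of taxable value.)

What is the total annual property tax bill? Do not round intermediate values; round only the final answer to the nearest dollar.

Assessed value = $1,532,493 × 0.97 = $1,486,518.21
Drummond County: $1,486,518.21 × 0.00644 = $9,573.1772724
Oakmont Township: $1,486,518.21 × 0.0045 = $6,689.331945
Hospital District: ($1,486,518.21 − $76,000) × 0.00333 = $1,410,518.21 × 0.00333 = $4,697.0256393
Holloway Unified SD: ($1,486,518.21 − $76,000) × 0.00996 = $1,410,518.21 × 0.00996 = $14,048.7613716
City of Ashport: ($1,486,518.21 − $76,000) × 0.0067 = $1,410,518.21 × 0.0067 = $9,450.472007
Total = $44,458.7682353

$44,459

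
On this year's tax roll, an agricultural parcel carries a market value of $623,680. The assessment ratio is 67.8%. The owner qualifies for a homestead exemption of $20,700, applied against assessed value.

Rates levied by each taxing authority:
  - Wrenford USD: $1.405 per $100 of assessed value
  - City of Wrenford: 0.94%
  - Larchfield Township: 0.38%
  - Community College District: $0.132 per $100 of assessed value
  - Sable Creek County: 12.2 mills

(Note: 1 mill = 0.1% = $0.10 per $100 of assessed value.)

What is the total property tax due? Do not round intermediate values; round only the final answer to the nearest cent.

$16,395.86

Assessed value = $623,680 × 0.678 = $422,855.04
Taxable value = $422,855.04 − $20,700 = $402,155.04
Wrenford USD: $402,155.04 × 0.01405 = $5,650.278312
City of Wrenford: $402,155.04 × 0.0094 = $3,780.257376
Larchfield Township: $402,155.04 × 0.0038 = $1,528.189152
Community College District: $402,155.04 × 0.00132 = $530.8446528
Sable Creek County: $402,155.04 × 0.0122 = $4,906.291488
Total = $16,395.8609808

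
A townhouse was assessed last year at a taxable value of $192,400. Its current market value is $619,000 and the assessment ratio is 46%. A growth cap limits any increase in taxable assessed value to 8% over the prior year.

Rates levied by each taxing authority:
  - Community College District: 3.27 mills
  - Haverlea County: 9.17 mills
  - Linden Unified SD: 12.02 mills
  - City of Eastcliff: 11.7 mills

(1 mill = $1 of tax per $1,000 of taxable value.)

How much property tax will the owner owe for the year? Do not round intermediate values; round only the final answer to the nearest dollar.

Uncapped assessed value = $619,000 × 0.46 = $284,740
Cap limit = $192,400 × 1.08 = $207,792
Taxable assessed value = min($284,740, $207,792) = $207,792 (cap binds)
Community College District: $207,792 × 0.00327 = $679.47984
Haverlea County: $207,792 × 0.00917 = $1,905.45264
Linden Unified SD: $207,792 × 0.01202 = $2,497.65984
City of Eastcliff: $207,792 × 0.0117 = $2,431.1664
Total = $7,513.75872

$7,514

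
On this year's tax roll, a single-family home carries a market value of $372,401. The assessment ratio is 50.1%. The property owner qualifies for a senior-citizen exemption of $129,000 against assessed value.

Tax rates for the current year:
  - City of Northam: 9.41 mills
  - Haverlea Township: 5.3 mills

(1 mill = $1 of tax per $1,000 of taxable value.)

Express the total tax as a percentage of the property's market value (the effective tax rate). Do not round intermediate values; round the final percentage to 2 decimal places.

0.23%

Assessed value = $372,401 × 0.501 = $186,572.901
Taxable value = $186,572.901 − $129,000 = $57,572.901
City of Northam: $57,572.901 × 0.00941 = $541.76099841
Haverlea Township: $57,572.901 × 0.0053 = $305.1363753
Total tax = $846.89737371
Effective rate = $846.89737371 ÷ $372,401 = 0.23% of market value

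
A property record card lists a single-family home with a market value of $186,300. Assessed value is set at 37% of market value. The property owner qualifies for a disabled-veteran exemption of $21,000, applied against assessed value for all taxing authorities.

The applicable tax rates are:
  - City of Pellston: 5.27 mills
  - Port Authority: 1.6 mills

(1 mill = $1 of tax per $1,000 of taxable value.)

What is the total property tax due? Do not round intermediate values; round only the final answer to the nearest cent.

$329.29

Assessed value = $186,300 × 0.37 = $68,931
Taxable value = $68,931 − $21,000 = $47,931
City of Pellston: $47,931 × 0.00527 = $252.59637
Port Authority: $47,931 × 0.0016 = $76.6896
Total = $252.59637 + $76.6896 = $329.28597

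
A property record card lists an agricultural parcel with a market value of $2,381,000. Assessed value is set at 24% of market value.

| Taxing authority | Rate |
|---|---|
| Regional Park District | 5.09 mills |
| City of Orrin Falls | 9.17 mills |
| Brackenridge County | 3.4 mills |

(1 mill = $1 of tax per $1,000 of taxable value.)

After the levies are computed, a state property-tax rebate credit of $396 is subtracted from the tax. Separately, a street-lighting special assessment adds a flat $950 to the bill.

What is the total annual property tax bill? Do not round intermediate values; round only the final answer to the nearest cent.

$10,645.63

Assessed value = $2,381,000 × 0.24 = $571,440
Regional Park District: $571,440 × 0.00509 = $2,908.6296
City of Orrin Falls: $571,440 × 0.00917 = $5,240.1048
Brackenridge County: $571,440 × 0.0034 = $1,942.896
Levies subtotal = $10,091.6304
After credit = $10,091.6304 − $396 = $9,695.6304
Total = $9,695.6304 + $950 = $10,645.6304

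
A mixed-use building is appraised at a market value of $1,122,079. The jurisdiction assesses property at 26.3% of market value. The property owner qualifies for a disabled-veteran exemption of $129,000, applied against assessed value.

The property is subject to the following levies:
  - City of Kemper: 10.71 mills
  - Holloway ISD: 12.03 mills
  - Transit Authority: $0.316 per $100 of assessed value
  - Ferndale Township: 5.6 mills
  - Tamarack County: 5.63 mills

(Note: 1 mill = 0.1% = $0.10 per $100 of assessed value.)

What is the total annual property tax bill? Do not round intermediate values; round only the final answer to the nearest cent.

Assessed value = $1,122,079 × 0.263 = $295,106.777
Taxable value = $295,106.777 − $129,000 = $166,106.777
City of Kemper: $166,106.777 × 0.01071 = $1,779.00358167
Holloway ISD: $166,106.777 × 0.01203 = $1,998.26452731
Transit Authority: $166,106.777 × 0.00316 = $524.89741532
Ferndale Township: $166,106.777 × 0.0056 = $930.1979512
Tamarack County: $166,106.777 × 0.00563 = $935.18115451
Total = $6,167.54463001

$6,167.54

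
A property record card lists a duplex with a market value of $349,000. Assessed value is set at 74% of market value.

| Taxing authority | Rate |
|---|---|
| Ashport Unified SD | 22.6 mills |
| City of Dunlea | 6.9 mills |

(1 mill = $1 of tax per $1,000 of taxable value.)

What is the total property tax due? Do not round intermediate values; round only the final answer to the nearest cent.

$7,618.67

Assessed value = $349,000 × 0.74 = $258,260
Ashport Unified SD: $258,260 × 0.0226 = $5,836.676
City of Dunlea: $258,260 × 0.0069 = $1,781.994
Total = $5,836.676 + $1,781.994 = $7,618.67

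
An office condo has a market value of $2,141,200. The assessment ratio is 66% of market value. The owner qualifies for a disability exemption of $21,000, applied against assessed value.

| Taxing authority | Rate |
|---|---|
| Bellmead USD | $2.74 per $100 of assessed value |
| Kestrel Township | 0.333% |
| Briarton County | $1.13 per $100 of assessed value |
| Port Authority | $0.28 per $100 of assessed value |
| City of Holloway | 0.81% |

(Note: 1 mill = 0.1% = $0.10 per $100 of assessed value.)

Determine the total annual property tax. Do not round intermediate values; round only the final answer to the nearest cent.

$73,688.72

Assessed value = $2,141,200 × 0.66 = $1,413,192
Taxable value = $1,413,192 − $21,000 = $1,392,192
Bellmead USD: $1,392,192 × 0.0274 = $38,146.0608
Kestrel Township: $1,392,192 × 0.00333 = $4,635.99936
Briarton County: $1,392,192 × 0.0113 = $15,731.7696
Port Authority: $1,392,192 × 0.0028 = $3,898.1376
City of Holloway: $1,392,192 × 0.0081 = $11,276.7552
Total = $73,688.72256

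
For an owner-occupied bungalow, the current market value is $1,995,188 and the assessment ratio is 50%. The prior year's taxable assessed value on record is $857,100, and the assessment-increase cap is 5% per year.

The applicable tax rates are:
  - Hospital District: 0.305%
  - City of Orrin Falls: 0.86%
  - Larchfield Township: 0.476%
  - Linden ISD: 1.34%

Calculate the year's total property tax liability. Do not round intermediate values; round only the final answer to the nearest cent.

Uncapped assessed value = $1,995,188 × 0.5 = $997,594
Cap limit = $857,100 × 1.05 = $899,955
Taxable assessed value = min($997,594, $899,955) = $899,955 (cap binds)
Hospital District: $899,955 × 0.00305 = $2,744.86275
City of Orrin Falls: $899,955 × 0.0086 = $7,739.613
Larchfield Township: $899,955 × 0.00476 = $4,283.7858
Linden ISD: $899,955 × 0.0134 = $12,059.397
Total = $26,827.65855

$26,827.66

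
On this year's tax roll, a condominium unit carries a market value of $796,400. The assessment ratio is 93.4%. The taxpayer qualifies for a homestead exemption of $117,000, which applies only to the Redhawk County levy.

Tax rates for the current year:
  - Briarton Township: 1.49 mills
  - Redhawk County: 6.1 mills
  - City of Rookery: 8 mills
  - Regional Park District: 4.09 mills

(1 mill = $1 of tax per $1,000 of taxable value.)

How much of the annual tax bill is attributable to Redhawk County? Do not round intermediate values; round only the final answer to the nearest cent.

$3,823.71

Assessed value = $796,400 × 0.934 = $743,837.6
Redhawk County taxable value = $743,837.6 − $117,000 = $626,837.6
Redhawk County levy = $626,837.6 × 0.0061 = $3,823.70936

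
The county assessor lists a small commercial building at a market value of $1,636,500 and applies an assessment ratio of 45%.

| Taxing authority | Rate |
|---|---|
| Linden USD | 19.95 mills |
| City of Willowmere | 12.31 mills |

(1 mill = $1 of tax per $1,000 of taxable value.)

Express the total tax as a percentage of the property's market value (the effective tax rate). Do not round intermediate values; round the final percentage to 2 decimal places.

1.45%

Assessed value = $1,636,500 × 0.45 = $736,425
Linden USD: $736,425 × 0.01995 = $14,691.67875
City of Willowmere: $736,425 × 0.01231 = $9,065.39175
Total tax = $23,757.0705
Effective rate = $23,757.0705 ÷ $1,636,500 = 1.45% of market value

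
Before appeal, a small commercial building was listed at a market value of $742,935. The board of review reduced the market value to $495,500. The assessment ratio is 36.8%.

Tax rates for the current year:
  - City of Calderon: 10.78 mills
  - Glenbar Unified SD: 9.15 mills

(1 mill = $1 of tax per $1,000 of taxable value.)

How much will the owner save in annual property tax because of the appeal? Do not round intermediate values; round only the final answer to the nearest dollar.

Old assessed value = $742,935 × 0.368 = $273,400.08
New assessed value = $495,500 × 0.368 = $182,344
Combined rate = 0.01078 + 0.00915 = 0.01993
Old tax = $273,400.08 × 0.01993 = $5,448.8635944
New tax = $182,344 × 0.01993 = $3,634.11592
Reduction = $5,448.8635944 − $3,634.11592 = $1,814.7476744

$1,815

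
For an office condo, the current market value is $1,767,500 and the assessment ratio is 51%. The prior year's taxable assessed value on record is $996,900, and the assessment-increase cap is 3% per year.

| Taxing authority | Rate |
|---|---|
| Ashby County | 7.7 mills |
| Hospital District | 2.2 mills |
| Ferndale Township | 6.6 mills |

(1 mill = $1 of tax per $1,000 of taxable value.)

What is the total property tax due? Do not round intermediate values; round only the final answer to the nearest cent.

Uncapped assessed value = $1,767,500 × 0.51 = $901,425
Cap limit = $996,900 × 1.03 = $1,026,807
Taxable assessed value = min($901,425, $1,026,807) = $901,425 (cap does not bind)
Ashby County: $901,425 × 0.0077 = $6,940.9725
Hospital District: $901,425 × 0.0022 = $1,983.135
Ferndale Township: $901,425 × 0.0066 = $5,949.405
Total = $14,873.5125

$14,873.51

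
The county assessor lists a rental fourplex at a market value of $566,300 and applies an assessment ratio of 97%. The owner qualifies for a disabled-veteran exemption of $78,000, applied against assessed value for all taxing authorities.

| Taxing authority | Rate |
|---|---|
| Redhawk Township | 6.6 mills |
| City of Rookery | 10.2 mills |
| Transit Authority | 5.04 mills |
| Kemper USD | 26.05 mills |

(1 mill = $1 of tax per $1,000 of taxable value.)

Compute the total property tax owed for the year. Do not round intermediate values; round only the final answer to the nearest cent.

Assessed value = $566,300 × 0.97 = $549,311
Taxable value = $549,311 − $78,000 = $471,311
Redhawk Township: $471,311 × 0.0066 = $3,110.6526
City of Rookery: $471,311 × 0.0102 = $4,807.3722
Transit Authority: $471,311 × 0.00504 = $2,375.40744
Kemper USD: $471,311 × 0.02605 = $12,277.65155
Total = $3,110.6526 + $4,807.3722 + $2,375.40744 + $12,277.65155 = $22,571.08379

$22,571.08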